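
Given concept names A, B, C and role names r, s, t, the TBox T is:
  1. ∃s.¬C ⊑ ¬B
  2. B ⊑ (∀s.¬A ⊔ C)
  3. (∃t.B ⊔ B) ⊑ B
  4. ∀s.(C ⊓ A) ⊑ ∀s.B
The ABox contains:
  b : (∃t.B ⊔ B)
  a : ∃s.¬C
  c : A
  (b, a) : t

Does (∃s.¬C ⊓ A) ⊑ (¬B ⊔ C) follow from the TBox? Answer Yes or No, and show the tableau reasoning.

Yes

1. (∃s.¬C ⊓ A) ⊑ (¬B ⊔ C)  ⇔  ((∃s.¬C ⊓ A) ⊓ (B ⊓ ¬C)) unsat w.r.t. T
   all branches close; clash {B, ¬B} at x₀
2. Hence (∃s.¬C ⊓ A) ⊑ (¬B ⊔ C): entailed.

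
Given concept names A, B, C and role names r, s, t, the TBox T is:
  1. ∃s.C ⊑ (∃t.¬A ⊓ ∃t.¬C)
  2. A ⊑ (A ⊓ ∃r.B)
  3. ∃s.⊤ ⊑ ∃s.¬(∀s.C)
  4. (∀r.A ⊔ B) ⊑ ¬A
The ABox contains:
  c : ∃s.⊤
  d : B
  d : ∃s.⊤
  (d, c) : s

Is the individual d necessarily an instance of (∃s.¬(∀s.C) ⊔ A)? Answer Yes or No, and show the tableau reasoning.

1. d : (∃s.¬(∀s.C) ⊔ A)?  L(d) = {B, ∃s.⊤} ∪ {(∀s.∀s.C ⊓ ¬A)}
   clash {A, ¬A} at an ∃-successor — d ∈ (∃s.¬(∀s.C) ⊔ A)
2. Hence d : (∃s.¬(∀s.C) ⊔ A): entailed.

Yes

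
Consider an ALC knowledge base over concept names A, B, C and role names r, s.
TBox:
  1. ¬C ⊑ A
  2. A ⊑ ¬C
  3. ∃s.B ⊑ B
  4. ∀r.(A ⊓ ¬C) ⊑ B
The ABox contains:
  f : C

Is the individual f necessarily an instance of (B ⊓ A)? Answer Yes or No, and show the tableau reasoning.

No

1. f : (B ⊓ A)?  L(f) = {C} ∪ {(¬B ⊔ ¬A)}
   open: L(f) ⊇ {C, ¬A, ∀s.¬B, ∃r.(¬A ⊔ C)} (+ ∃-successors) — f ∉ (B ⊓ A) possible
2. Hence f : (B ⊓ A): not entailed.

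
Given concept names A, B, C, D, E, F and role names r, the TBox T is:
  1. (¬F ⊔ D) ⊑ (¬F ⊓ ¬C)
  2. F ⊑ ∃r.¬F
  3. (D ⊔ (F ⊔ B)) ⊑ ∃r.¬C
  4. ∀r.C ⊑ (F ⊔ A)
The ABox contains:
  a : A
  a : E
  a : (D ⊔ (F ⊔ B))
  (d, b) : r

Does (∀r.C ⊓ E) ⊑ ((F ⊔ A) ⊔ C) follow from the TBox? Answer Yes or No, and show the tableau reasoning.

Yes

1. (∀r.C ⊓ E) ⊑ ((F ⊔ A) ⊔ C)  ⇔  ((∀r.C ⊓ E) ⊓ ((¬F ⊓ ¬A) ⊓ ¬C)) unsat w.r.t. T
   all branches close; clash {A, ¬A} at x₀
2. Hence (∀r.C ⊓ E) ⊑ ((F ⊔ A) ⊔ C): entailed.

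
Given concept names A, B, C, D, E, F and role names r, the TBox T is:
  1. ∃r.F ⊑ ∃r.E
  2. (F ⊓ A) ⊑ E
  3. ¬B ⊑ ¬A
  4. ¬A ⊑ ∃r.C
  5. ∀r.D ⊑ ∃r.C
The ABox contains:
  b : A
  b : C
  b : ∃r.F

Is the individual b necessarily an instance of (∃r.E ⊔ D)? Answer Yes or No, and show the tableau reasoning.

Yes

1. b : (∃r.E ⊔ D)?  L(b) = {A, C, ∃r.F} ∪ {(∀r.¬E ⊓ ¬D)}
   clash {A, ¬A} at b — b ∈ (∃r.E ⊔ D)
2. Hence b : (∃r.E ⊔ D): entailed.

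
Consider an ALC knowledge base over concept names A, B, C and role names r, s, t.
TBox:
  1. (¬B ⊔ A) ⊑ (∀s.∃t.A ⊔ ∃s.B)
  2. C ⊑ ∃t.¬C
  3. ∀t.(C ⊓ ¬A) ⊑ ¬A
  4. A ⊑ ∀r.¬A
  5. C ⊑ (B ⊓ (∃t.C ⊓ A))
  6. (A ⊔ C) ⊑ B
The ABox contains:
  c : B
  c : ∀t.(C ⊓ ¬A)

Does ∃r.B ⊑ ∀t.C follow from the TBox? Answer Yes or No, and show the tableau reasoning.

1. ∃r.B ⊑ ∀t.C  ⇔  (∃r.B ⊓ ∃t.¬C) unsat w.r.t. T
   open: L(x₀) ⊇ {B, ¬A, ¬C, ∃r.B, ∃t.¬C} (+ ∃-successors)
2. Hence ∃r.B ⊑ ∀t.C: not entailed.

No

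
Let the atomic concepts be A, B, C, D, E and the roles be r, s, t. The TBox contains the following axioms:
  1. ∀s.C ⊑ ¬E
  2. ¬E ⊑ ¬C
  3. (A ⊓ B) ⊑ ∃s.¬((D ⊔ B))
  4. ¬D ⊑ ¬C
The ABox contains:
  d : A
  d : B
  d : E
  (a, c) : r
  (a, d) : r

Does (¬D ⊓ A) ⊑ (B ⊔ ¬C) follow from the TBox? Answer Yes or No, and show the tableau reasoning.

1. (¬D ⊓ A) ⊑ (B ⊔ ¬C)  ⇔  ((¬D ⊓ A) ⊓ (¬B ⊓ C)) unsat w.r.t. T
   all branches close; clash {C, ¬C} at x₀
2. Hence (¬D ⊓ A) ⊑ (B ⊔ ¬C): entailed.

Yes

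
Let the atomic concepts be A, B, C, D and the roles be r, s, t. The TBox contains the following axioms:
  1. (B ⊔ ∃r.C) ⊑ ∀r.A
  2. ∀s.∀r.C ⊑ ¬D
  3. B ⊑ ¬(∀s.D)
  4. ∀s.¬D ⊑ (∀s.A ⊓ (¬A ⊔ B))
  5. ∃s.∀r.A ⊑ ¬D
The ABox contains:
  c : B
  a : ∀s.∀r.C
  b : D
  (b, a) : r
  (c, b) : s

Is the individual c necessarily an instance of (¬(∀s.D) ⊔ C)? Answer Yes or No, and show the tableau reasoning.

Yes

1. c : (¬(∀s.D) ⊔ C)?  L(c) = {B} ∪ {(∀s.D ⊓ ¬C)}
   clash {D, ¬D} at an ∃-successor — c ∈ (¬(∀s.D) ⊔ C)
2. Hence c : (¬(∀s.D) ⊔ C): entailed.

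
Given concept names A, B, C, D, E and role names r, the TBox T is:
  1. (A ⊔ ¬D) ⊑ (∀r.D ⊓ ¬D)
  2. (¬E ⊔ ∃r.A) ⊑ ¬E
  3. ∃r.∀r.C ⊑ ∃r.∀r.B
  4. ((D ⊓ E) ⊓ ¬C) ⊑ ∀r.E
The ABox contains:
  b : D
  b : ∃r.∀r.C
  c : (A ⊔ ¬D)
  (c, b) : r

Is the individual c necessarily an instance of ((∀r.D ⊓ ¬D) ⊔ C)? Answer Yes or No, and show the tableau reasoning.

Yes

1. c : ((∀r.D ⊓ ¬D) ⊔ C)?  L(c) = {(A ⊔ ¬D)} ∪ {((∃r.¬D ⊔ D) ⊓ ¬C)}
   clash {D, ¬D} at c — c ∈ ((∀r.D ⊓ ¬D) ⊔ C)
2. Hence c : ((∀r.D ⊓ ¬D) ⊔ C): entailed.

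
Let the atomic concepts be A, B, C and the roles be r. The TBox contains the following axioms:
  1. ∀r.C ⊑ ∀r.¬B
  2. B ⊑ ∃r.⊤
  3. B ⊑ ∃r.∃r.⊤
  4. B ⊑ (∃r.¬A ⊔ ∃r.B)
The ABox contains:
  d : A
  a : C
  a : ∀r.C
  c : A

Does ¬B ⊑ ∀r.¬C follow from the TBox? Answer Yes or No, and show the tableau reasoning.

1. ¬B ⊑ ∀r.¬C  ⇔  (¬B ⊓ ∃r.C) unsat w.r.t. T
   open: L(x₀) ⊇ {¬B, ∃r.C, ∃r.¬C} (+ ∃-successors)
2. Hence ¬B ⊑ ∀r.¬C: not entailed.

No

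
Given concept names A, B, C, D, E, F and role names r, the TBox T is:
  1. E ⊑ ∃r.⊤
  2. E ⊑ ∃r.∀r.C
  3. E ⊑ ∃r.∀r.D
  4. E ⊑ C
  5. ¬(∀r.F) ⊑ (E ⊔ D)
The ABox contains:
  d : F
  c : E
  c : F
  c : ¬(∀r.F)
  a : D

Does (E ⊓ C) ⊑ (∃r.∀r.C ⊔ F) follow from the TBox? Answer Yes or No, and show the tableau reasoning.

Yes

1. (E ⊓ C) ⊑ (∃r.∀r.C ⊔ F)  ⇔  ((E ⊓ C) ⊓ (∀r.∃r.¬C ⊓ ¬F)) unsat w.r.t. T
   all branches close; clash {C, ¬C} at an ∃-successor
2. Hence (E ⊓ C) ⊑ (∃r.∀r.C ⊔ F): entailed.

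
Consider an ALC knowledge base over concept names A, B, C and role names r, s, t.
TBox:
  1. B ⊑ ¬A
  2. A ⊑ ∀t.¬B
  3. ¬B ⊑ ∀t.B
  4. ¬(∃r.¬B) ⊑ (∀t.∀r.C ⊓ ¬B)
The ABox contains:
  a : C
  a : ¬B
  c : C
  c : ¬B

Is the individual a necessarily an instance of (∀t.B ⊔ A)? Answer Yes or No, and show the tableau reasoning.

Yes

1. a : (∀t.B ⊔ A)?  L(a) = {C, ¬B} ∪ {(∃t.¬B ⊓ ¬A)}
   clash {B, ¬B} at an ∃-successor — a ∈ (∀t.B ⊔ A)
2. Hence a : (∀t.B ⊔ A): entailed.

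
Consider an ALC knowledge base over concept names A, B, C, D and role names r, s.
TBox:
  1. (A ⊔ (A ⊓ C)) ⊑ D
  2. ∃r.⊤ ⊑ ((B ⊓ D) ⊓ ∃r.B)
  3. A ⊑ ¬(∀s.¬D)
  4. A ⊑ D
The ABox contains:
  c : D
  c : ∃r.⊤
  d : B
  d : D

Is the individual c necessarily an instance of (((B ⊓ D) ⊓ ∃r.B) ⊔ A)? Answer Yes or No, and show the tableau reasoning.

1. c : (((B ⊓ D) ⊓ ∃r.B) ⊔ A)?  L(c) = {D, ∃r.⊤} ∪ {(((¬B ⊔ ¬D) ⊔ ∀r.¬B) ⊓ ¬A)}
   clash {B, ¬B} at an ∃-successor — c ∈ (((B ⊓ D) ⊓ ∃r.B) ⊔ A)
2. Hence c : (((B ⊓ D) ⊓ ∃r.B) ⊔ A): entailed.

Yes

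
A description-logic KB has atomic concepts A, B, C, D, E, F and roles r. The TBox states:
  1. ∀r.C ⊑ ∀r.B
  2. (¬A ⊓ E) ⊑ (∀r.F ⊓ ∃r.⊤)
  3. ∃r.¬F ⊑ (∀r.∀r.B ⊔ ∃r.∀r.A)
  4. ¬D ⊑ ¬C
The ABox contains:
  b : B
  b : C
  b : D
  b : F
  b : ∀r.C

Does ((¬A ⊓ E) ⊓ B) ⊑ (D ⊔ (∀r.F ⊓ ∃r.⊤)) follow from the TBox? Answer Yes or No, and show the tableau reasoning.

1. ((¬A ⊓ E) ⊓ B) ⊑ (D ⊔ (∀r.F ⊓ ∃r.⊤))  ⇔  (((¬A ⊓ E) ⊓ B) ⊓ (¬D ⊓ (∃r.¬F ⊔ ∀r.⊥))) unsat w.r.t. T
   all branches close; clash ⊥ at an ∃-successor
2. Hence ((¬A ⊓ E) ⊓ B) ⊑ (D ⊔ (∀r.F ⊓ ∃r.⊤)): entailed.

Yes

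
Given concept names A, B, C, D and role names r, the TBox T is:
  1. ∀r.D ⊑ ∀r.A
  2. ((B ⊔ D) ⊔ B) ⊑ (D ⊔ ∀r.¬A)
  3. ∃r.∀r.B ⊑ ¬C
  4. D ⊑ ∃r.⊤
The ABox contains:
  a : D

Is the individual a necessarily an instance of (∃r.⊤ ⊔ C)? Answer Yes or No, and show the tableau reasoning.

Yes

1. a : (∃r.⊤ ⊔ C)?  L(a) = {D} ∪ {(∀r.⊥ ⊓ ¬C)}
   clash ⊥ at an ∃-successor — a ∈ (∃r.⊤ ⊔ C)
2. Hence a : (∃r.⊤ ⊔ C): entailed.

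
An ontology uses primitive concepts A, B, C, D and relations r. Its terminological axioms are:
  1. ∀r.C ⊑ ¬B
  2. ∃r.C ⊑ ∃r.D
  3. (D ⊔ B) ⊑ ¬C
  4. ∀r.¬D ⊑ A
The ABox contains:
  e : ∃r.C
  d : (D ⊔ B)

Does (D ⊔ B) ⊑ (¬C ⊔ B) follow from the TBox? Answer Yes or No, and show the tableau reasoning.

1. (D ⊔ B) ⊑ (¬C ⊔ B)  ⇔  ((D ⊔ B) ⊓ (C ⊓ ¬B)) unsat w.r.t. T
   all branches close; clash {B, ¬B} at x₀
2. Hence (D ⊔ B) ⊑ (¬C ⊔ B): entailed.

Yes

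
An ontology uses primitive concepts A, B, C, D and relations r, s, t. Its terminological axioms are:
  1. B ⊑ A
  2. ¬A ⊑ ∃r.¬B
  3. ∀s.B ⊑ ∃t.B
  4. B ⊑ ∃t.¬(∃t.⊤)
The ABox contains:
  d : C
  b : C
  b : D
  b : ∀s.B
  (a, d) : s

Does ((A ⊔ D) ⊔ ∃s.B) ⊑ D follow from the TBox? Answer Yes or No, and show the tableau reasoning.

No

1. ((A ⊔ D) ⊔ ∃s.B) ⊑ D  ⇔  (((A ⊔ D) ⊔ ∃s.B) ⊓ ¬D) unsat w.r.t. T
   open: L(x₀) ⊇ {A, ¬B, ¬D, ∃s.¬B} (+ ∃-successors)
2. Hence ((A ⊔ D) ⊔ ∃s.B) ⊑ D: not entailed.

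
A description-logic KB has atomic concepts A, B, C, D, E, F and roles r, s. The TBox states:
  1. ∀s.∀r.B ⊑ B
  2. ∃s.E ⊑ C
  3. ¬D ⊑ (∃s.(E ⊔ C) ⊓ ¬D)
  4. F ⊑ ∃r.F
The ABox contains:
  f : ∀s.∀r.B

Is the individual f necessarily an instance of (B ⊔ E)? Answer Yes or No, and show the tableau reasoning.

Yes

1. f : (B ⊔ E)?  L(f) = {∀s.∀r.B} ∪ {(¬B ⊓ ¬E)}
   clash {B, ¬B} at f — f ∈ (B ⊔ E)
2. Hence f : (B ⊔ E): entailed.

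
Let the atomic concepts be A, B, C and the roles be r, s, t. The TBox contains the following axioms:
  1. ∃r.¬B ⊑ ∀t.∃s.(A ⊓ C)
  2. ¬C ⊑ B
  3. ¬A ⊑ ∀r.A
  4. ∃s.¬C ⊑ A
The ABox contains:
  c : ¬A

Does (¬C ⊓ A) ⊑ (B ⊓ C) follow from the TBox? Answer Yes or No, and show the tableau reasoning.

1. (¬C ⊓ A) ⊑ (B ⊓ C)  ⇔  ((¬C ⊓ A) ⊓ (¬B ⊔ ¬C)) unsat w.r.t. T
   apply at x₀: ¬C⊑B
   open: L(x₀) ⊇ {A, B, ¬C, ∀r.B}
2. Hence (¬C ⊓ A) ⊑ (B ⊓ C): not entailed.

No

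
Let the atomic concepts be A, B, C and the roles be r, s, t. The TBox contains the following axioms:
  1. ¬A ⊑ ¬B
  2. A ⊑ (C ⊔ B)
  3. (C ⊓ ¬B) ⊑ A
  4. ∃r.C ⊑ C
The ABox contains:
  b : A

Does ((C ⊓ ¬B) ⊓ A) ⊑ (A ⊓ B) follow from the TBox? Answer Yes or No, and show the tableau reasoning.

No

1. ((C ⊓ ¬B) ⊓ A) ⊑ (A ⊓ B)  ⇔  (((C ⊓ ¬B) ⊓ A) ⊓ (¬A ⊔ ¬B)) unsat w.r.t. T
   apply at x₀: A⊑(C ⊔ B)
   open: L(x₀) ⊇ {A, C, ¬B}
2. Hence ((C ⊓ ¬B) ⊓ A) ⊑ (A ⊓ B): not entailed.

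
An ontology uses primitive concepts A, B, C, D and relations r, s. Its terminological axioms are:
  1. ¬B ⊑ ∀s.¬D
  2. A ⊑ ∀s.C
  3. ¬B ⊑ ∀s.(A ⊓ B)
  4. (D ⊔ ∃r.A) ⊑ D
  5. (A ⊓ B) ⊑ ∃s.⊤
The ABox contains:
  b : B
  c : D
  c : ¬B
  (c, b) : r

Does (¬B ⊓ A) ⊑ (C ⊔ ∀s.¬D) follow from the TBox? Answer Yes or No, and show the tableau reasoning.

1. (¬B ⊓ A) ⊑ (C ⊔ ∀s.¬D)  ⇔  ((¬B ⊓ A) ⊓ (¬C ⊓ ∃s.D)) unsat w.r.t. T
   all branches close; clash {D, ¬D} at an ∃-successor
2. Hence (¬B ⊓ A) ⊑ (C ⊔ ∀s.¬D): entailed.

Yes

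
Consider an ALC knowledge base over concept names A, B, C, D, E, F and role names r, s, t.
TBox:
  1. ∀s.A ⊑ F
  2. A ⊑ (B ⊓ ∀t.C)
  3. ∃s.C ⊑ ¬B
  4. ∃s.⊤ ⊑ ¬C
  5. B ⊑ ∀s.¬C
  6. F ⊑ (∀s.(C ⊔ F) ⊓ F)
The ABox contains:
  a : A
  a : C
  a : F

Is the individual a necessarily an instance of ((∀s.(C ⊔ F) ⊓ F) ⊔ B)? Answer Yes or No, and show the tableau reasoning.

1. a : ((∀s.(C ⊔ F) ⊓ F) ⊔ B)?  L(a) = {A, C, F} ∪ {((∃s.(¬C ⊓ ¬F) ⊔ ¬F) ⊓ ¬B)}
   clash {C, ¬C} at a — a ∈ ((∀s.(C ⊔ F) ⊓ F) ⊔ B)
2. Hence a : ((∀s.(C ⊔ F) ⊓ F) ⊔ B): entailed.

Yes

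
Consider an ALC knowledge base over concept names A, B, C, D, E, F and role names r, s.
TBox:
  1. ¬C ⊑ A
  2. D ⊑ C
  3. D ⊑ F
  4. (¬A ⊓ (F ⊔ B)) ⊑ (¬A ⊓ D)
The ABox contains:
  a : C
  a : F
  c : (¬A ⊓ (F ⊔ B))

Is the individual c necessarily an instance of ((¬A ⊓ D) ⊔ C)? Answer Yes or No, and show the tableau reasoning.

Yes

1. c : ((¬A ⊓ D) ⊔ C)?  L(c) = {(¬A ⊓ (F ⊔ B))} ∪ {((A ⊔ ¬D) ⊓ ¬C)}
   clash {A, ¬A} at c — c ∈ ((¬A ⊓ D) ⊔ C)
2. Hence c : ((¬A ⊓ D) ⊔ C): entailed.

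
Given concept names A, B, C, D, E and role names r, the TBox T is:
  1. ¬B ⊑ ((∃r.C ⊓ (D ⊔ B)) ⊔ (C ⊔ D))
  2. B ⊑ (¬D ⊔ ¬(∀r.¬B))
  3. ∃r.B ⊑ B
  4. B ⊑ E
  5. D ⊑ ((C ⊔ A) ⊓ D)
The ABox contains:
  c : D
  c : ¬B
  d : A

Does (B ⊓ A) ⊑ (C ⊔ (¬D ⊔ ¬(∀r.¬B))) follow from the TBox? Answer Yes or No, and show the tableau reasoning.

Yes

1. (B ⊓ A) ⊑ (C ⊔ (¬D ⊔ ¬(∀r.¬B)))  ⇔  ((B ⊓ A) ⊓ (¬C ⊓ (D ⊓ ∀r.¬B))) unsat w.r.t. T
   all branches close; clash {B, ¬B} at an ∃-successor
2. Hence (B ⊓ A) ⊑ (C ⊔ (¬D ⊔ ¬(∀r.¬B))): entailed.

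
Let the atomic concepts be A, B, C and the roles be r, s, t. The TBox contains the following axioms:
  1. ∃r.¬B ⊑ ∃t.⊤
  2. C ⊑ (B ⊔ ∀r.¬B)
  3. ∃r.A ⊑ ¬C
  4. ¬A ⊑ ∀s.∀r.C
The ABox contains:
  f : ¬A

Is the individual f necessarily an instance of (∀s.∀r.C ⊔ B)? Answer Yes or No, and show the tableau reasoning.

Yes

1. f : (∀s.∀r.C ⊔ B)?  L(f) = {¬A} ∪ {(∃s.∃r.¬C ⊓ ¬B)}
   clash {C, ¬C} at an ∃-successor — f ∈ (∀s.∀r.C ⊔ B)
2. Hence f : (∀s.∀r.C ⊔ B): entailed.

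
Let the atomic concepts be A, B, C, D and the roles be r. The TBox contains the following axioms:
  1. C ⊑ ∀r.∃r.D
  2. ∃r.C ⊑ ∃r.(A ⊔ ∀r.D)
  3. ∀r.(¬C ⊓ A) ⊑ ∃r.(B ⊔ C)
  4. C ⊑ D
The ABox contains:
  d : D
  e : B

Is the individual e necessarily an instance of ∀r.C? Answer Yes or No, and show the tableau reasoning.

No

1. e : ∀r.C?  L(e) = {B} ∪ {∃r.¬C}
   open: L(e) ⊇ {B, ¬C, ∀r.¬C, ∃r.(C ⊔ ¬A), ∃r.¬C} (+ ∃-successors) — e ∉ ∀r.C possible
2. Hence e : ∀r.C: not entailed.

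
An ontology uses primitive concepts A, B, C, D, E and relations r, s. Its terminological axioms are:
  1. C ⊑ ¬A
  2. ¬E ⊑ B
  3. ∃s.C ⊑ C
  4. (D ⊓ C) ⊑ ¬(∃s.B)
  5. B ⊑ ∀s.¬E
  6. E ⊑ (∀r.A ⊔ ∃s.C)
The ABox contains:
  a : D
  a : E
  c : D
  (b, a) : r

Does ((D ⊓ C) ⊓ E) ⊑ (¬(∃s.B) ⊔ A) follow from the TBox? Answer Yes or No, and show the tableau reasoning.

Yes

1. ((D ⊓ C) ⊓ E) ⊑ (¬(∃s.B) ⊔ A)  ⇔  (((D ⊓ C) ⊓ E) ⊓ (∃s.B ⊓ ¬A)) unsat w.r.t. T
   all branches close; clash {B, ¬B} at an ∃-successor
2. Hence ((D ⊓ C) ⊓ E) ⊑ (¬(∃s.B) ⊔ A): entailed.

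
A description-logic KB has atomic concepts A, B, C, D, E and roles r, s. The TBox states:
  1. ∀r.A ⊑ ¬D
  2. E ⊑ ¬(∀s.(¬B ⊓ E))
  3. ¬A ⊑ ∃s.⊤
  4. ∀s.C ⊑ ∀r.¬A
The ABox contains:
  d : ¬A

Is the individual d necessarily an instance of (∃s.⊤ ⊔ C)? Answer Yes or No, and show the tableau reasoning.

1. d : (∃s.⊤ ⊔ C)?  L(d) = {¬A} ∪ {(∀s.⊥ ⊓ ¬C)}
   clash ⊥ at an ∃-successor — d ∈ (∃s.⊤ ⊔ C)
2. Hence d : (∃s.⊤ ⊔ C): entailed.

Yes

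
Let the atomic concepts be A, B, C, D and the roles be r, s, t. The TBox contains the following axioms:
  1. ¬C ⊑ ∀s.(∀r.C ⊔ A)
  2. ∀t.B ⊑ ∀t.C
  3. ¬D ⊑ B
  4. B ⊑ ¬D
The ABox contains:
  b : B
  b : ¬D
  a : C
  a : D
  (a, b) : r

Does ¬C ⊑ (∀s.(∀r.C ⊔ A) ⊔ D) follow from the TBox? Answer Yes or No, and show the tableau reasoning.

Yes

1. ¬C ⊑ (∀s.(∀r.C ⊔ A) ⊔ D)  ⇔  (¬C ⊓ (∃s.(∃r.¬C ⊓ ¬A) ⊓ ¬D)) unsat w.r.t. T
   all branches close; clash {A, ¬A} at an ∃-successor
2. Hence ¬C ⊑ (∀s.(∀r.C ⊔ A) ⊔ D): entailed.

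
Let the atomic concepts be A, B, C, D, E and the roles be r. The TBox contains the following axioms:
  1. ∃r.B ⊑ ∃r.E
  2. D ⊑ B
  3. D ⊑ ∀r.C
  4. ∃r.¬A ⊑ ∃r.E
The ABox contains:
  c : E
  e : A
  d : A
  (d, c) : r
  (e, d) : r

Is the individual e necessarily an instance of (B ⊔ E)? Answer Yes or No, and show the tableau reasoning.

1. e : (B ⊔ E)?  L(e) = {A} ∪ {(¬B ⊓ ¬E)}
   open: L(e) ⊇ {A, ¬B, ¬D, ¬E, ∀r.A, …} — e ∉ (B ⊔ E) possible
2. Hence e : (B ⊔ E): not entailed.

No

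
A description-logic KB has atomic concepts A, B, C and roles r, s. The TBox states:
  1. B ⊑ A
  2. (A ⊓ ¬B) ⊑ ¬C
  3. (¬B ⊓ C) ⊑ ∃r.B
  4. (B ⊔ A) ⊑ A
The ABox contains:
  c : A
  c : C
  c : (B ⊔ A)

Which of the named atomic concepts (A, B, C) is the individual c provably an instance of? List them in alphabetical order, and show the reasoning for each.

{A, B, C}

1. c : A?  L(c) = {A, C, (B ⊔ A)} ∪ {¬A}
   clash {A, ¬A} at c — c ∈ A
2. c : B?  L(c) = {A, C, (B ⊔ A)} ∪ {¬B}
   clash {C, ¬C} at c — c ∈ B
3. c : C?  L(c) = {A, C, (B ⊔ A)} ∪ {¬C}
   clash {C, ¬C} at c — c ∈ C
4. Entailed for c: {A, B, C}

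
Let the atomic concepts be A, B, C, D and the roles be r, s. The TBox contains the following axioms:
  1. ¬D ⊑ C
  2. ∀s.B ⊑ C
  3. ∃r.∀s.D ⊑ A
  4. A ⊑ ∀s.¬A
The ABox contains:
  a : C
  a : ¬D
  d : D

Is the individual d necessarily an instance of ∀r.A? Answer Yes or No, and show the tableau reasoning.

No

1. d : ∀r.A?  L(d) = {D} ∪ {∃r.¬A}
   open: L(d) ⊇ {D, ¬A, ∀r.∃s.¬D, ∃r.¬A, ∃s.¬B} (+ ∃-successors) — d ∉ ∀r.A possible
2. Hence d : ∀r.A: not entailed.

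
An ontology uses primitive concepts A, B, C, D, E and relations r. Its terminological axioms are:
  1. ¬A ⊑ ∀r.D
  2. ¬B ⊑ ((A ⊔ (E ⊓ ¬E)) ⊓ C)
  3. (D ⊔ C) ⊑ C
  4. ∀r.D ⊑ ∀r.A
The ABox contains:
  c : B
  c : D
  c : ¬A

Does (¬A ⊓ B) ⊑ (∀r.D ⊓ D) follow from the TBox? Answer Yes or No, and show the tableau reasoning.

1. (¬A ⊓ B) ⊑ (∀r.D ⊓ D)  ⇔  ((¬A ⊓ B) ⊓ (∃r.¬D ⊔ ¬D)) unsat w.r.t. T
   apply at x₀: ¬A⊑∀r.D
   open: L(x₀) ⊇ {B, ¬A, ¬C, ¬D, ∀r.A, …}
2. Hence (¬A ⊓ B) ⊑ (∀r.D ⊓ D): not entailed.

No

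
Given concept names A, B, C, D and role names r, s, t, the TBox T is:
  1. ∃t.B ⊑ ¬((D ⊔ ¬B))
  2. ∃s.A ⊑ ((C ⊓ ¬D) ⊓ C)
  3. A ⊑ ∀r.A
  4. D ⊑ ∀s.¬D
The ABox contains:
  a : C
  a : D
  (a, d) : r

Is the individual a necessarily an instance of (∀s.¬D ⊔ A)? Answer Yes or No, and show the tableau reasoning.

Yes

1. a : (∀s.¬D ⊔ A)?  L(a) = {C, D} ∪ {(∃s.D ⊓ ¬A)}
   clash {D, ¬D} at a — a ∈ (∀s.¬D ⊔ A)
2. Hence a : (∀s.¬D ⊔ A): entailed.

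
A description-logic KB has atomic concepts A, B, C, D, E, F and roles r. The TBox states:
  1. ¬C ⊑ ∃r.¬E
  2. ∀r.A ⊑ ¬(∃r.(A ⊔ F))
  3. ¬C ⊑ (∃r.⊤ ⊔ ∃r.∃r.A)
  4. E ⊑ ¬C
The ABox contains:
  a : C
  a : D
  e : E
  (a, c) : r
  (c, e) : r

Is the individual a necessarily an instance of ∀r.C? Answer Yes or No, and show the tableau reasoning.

1. a : ∀r.C?  L(a) = {C, D} ∪ {∃r.¬C}
   open: L(a) ⊇ {C, D, ¬E, ∃r.¬A, ∃r.¬C} (+ ∃-successors) — a ∉ ∀r.C possible
2. Hence a : ∀r.C: not entailed.

No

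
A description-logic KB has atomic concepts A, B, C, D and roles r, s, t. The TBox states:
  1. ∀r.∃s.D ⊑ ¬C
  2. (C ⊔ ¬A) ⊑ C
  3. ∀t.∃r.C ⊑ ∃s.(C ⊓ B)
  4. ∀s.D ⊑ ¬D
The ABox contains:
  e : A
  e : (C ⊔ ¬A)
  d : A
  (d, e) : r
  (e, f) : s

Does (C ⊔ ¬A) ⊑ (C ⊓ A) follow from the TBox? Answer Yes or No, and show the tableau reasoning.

1. (C ⊔ ¬A) ⊑ (C ⊓ A)  ⇔  ((C ⊔ ¬A) ⊓ (¬C ⊔ ¬A)) unsat w.r.t. T
   apply at x₀: (C ⊔ ¬A)⊑C
   open: L(x₀) ⊇ {C, ¬A, ∃r.∀s.¬D, ∃s.¬D, ∃t.∀r.¬C} (+ ∃-successors)
2. Hence (C ⊔ ¬A) ⊑ (C ⊓ A): not entailed.

No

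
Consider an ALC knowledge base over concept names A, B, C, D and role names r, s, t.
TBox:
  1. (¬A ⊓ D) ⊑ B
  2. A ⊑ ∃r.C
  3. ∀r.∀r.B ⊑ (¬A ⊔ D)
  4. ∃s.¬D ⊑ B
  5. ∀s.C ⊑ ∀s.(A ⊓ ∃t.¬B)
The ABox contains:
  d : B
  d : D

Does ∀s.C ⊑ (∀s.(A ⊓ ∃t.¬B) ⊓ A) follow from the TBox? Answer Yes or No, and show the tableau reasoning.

No

1. ∀s.C ⊑ (∀s.(A ⊓ ∃t.¬B) ⊓ A)  ⇔  (∀s.C ⊓ (∃s.(¬A ⊔ ∀t.B) ⊔ ¬A)) unsat w.r.t. T
   apply at x₀: ∀s.C⊑∀s.(A ⊓ ∃t.¬B)
   open: L(x₀) ⊇ {¬A, ¬D, ∀s.(A ⊓ ∃t.¬B), ∀s.C, ∀s.D, …} (+ ∃-successors)
2. Hence ∀s.C ⊑ (∀s.(A ⊓ ∃t.¬B) ⊓ A): not entailed.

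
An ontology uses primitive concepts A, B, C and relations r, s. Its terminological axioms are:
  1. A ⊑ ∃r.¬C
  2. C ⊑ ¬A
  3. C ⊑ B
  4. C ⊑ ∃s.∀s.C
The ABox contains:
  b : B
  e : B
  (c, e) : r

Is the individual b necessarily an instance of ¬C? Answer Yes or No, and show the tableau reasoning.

No

1. b : ¬C?  L(b) = {B} ∪ {C}
   apply at b: C⊑¬A; C⊑∃s.∀s.C
   open: L(b) ⊇ {B, C, ¬A, ∃s.∀s.C} (+ ∃-successors) — b ∉ ¬C possible
2. Hence b : ¬C: not entailed.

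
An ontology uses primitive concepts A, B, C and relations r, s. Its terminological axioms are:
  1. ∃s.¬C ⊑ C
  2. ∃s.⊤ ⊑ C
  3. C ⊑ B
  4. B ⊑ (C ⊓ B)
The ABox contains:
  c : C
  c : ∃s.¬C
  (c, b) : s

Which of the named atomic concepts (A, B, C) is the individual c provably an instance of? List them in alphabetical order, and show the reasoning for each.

1. c : A?  L(c) = {C, ∃s.¬C} ∪ {¬A}
   apply at c: C⊑B
   open: L(c) ⊇ {B, C, ¬A, ∃s.¬C} (+ ∃-successors) — c ∉ A possible
2. c : B?  L(c) = {C, ∃s.¬C} ∪ {¬B}
   clash {B, ¬B} at c — c ∈ B
3. c : C?  L(c) = {C, ∃s.¬C} ∪ {¬C}
   clash {C, ¬C} at c — c ∈ C
4. Entailed for c: {B, C}

{B, C}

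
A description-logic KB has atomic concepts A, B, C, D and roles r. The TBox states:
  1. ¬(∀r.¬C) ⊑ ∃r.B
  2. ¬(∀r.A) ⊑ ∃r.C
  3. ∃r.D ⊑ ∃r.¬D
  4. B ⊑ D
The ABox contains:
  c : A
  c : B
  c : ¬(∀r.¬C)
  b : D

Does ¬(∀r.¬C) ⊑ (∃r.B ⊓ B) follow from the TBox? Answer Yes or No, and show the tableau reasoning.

No

1. ¬(∀r.¬C) ⊑ (∃r.B ⊓ B)  ⇔  (∃r.C ⊓ (∀r.¬B ⊔ ¬B)) unsat w.r.t. T
   apply at x₀: ¬(∀r.¬C)⊑∃r.B
   open: L(x₀) ⊇ {¬B, ∃r.B, ∃r.C, ∃r.¬D} (+ ∃-successors)
2. Hence ¬(∀r.¬C) ⊑ (∃r.B ⊓ B): not entailed.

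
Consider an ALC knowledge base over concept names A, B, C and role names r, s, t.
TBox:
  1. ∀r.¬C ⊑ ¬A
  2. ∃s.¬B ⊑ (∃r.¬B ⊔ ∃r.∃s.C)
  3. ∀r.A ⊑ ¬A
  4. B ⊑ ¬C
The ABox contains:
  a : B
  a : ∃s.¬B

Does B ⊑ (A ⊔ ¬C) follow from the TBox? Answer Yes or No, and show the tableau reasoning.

1. B ⊑ (A ⊔ ¬C)  ⇔  (B ⊓ (¬A ⊓ C)) unsat w.r.t. T
   all branches close; clash {C, ¬C} at x₀
2. Hence B ⊑ (A ⊔ ¬C): entailed.

Yes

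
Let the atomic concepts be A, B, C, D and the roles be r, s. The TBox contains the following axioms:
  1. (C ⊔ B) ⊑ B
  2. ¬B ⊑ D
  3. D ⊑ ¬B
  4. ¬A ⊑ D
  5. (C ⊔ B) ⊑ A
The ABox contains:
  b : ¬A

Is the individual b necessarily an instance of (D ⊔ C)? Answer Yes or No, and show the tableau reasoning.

Yes

1. b : (D ⊔ C)?  L(b) = {¬A} ∪ {(¬D ⊓ ¬C)}
   clash {D, ¬D} at b — b ∈ (D ⊔ C)
2. Hence b : (D ⊔ C): entailed.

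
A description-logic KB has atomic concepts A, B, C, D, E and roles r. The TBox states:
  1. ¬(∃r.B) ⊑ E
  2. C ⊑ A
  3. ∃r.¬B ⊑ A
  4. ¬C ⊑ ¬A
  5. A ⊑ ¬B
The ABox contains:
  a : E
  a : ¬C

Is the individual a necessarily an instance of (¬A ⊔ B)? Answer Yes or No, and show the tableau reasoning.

Yes

1. a : (¬A ⊔ B)?  L(a) = {E, ¬C} ∪ {(A ⊓ ¬B)}
   clash {A, ¬A} at a — a ∈ (¬A ⊔ B)
2. Hence a : (¬A ⊔ B): entailed.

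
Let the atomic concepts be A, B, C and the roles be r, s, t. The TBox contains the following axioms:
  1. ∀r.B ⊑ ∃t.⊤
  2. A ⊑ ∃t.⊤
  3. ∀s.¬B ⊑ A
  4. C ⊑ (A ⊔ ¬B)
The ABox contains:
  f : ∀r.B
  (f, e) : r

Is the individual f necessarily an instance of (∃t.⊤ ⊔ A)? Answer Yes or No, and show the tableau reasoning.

Yes

1. f : (∃t.⊤ ⊔ A)?  L(f) = {∀r.B} ∪ {(∀t.⊥ ⊓ ¬A)}
   clash {A, ¬A} at f — f ∈ (∃t.⊤ ⊔ A)
2. Hence f : (∃t.⊤ ⊔ A): entailed.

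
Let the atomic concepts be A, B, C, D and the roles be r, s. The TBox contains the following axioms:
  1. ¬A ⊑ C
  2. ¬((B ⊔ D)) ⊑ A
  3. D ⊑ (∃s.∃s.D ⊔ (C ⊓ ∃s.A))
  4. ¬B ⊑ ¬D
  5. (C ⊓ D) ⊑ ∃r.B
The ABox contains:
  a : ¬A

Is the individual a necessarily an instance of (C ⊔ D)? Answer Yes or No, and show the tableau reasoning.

Yes

1. a : (C ⊔ D)?  L(a) = {¬A} ∪ {(¬C ⊓ ¬D)}
   clash {C, ¬C} at a — a ∈ (C ⊔ D)
2. Hence a : (C ⊔ D): entailed.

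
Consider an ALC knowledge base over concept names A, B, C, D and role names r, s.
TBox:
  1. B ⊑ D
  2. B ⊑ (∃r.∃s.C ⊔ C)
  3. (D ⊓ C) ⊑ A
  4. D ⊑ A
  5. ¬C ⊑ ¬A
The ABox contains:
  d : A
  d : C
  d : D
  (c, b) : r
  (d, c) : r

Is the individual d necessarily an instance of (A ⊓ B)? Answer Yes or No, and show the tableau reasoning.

No

1. d : (A ⊓ B)?  L(d) = {A, C, D} ∪ {(¬A ⊔ ¬B)}
   open: L(d) ⊇ {A, C, D, ¬B} — d ∉ (A ⊓ B) possible
2. Hence d : (A ⊓ B): not entailed.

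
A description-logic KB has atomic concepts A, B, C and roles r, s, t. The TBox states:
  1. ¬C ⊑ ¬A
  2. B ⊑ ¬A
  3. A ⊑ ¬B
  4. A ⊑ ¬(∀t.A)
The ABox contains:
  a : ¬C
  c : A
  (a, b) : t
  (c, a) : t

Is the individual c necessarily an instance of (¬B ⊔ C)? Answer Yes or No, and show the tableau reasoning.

1. c : (¬B ⊔ C)?  L(c) = {A} ∪ {(B ⊓ ¬C)}
   clash {A, ¬A} at c — c ∈ (¬B ⊔ C)
2. Hence c : (¬B ⊔ C): entailed.

Yes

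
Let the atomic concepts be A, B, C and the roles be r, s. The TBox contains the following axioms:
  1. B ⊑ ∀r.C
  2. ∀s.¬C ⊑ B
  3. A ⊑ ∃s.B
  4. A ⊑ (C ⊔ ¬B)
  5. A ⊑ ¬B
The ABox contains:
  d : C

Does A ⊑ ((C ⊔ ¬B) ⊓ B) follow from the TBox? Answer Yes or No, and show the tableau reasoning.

No

1. A ⊑ ((C ⊔ ¬B) ⊓ B)  ⇔  (A ⊓ ((¬C ⊓ B) ⊔ ¬B)) unsat w.r.t. T
   apply at x₀: A⊑∃s.B; A⊑(C ⊔ ¬B); A⊑¬B
   open: L(x₀) ⊇ {A, ¬B, ∃s.B, ∃s.C} (+ ∃-successors)
2. Hence A ⊑ ((C ⊔ ¬B) ⊓ B): not entailed.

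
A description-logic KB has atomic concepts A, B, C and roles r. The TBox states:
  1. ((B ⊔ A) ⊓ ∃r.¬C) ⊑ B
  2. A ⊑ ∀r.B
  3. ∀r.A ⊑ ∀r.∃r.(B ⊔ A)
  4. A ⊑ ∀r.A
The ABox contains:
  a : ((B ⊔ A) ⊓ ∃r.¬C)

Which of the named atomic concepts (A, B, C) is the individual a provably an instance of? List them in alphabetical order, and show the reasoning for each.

1. a : A?  L(a) = {((B ⊔ A) ⊓ ∃r.¬C)} ∪ {¬A}
   apply at a: ((B ⊔ A) ⊓ ∃r.¬C)⊑B
   open: L(a) ⊇ {B, ¬A, ∃r.¬A, ∃r.¬C} (+ ∃-successors) — a ∉ A possible
2. a : B?  L(a) = {((B ⊔ A) ⊓ ∃r.¬C)} ∪ {¬B}
   clash {B, ¬B} at a — a ∈ B
3. a : C?  L(a) = {((B ⊔ A) ⊓ ∃r.¬C)} ∪ {¬C}
   apply at a: ((B ⊔ A) ⊓ ∃r.¬C)⊑B
   open: L(a) ⊇ {B, ¬A, ¬C, ∃r.¬A, ∃r.¬C} (+ ∃-successors) — a ∉ C possible
4. Entailed for a: {B}

{B}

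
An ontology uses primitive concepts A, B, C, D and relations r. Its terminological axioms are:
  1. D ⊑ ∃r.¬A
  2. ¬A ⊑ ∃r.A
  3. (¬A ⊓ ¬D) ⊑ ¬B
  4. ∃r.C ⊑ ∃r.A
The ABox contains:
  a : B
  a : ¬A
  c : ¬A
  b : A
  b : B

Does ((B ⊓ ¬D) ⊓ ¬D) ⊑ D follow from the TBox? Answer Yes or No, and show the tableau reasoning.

No

1. ((B ⊓ ¬D) ⊓ ¬D) ⊑ D  ⇔  (((B ⊓ ¬D) ⊓ ¬D) ⊓ ¬D) unsat w.r.t. T
   open: L(x₀) ⊇ {A, B, ¬D, ∀r.¬C}
2. Hence ((B ⊓ ¬D) ⊓ ¬D) ⊑ D: not entailed.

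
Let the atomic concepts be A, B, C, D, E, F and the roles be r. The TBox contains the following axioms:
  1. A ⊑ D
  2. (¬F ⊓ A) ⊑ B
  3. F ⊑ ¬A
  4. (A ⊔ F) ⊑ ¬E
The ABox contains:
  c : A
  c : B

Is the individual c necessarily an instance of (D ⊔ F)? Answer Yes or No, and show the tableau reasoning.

1. c : (D ⊔ F)?  L(c) = {A, B} ∪ {(¬D ⊓ ¬F)}
   clash {D, ¬D} at c — c ∈ (D ⊔ F)
2. Hence c : (D ⊔ F): entailed.

Yes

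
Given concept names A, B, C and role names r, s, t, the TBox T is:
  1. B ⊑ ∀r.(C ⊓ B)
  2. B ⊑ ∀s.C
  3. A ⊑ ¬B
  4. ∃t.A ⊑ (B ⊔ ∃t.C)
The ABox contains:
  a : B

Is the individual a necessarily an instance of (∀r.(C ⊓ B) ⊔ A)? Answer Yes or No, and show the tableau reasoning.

1. a : (∀r.(C ⊓ B) ⊔ A)?  L(a) = {B} ∪ {(∃r.(¬C ⊔ ¬B) ⊓ ¬A)}
   clash {B, ¬B} at an ∃-successor — a ∈ (∀r.(C ⊓ B) ⊔ A)
2. Hence a : (∀r.(C ⊓ B) ⊔ A): entailed.

Yes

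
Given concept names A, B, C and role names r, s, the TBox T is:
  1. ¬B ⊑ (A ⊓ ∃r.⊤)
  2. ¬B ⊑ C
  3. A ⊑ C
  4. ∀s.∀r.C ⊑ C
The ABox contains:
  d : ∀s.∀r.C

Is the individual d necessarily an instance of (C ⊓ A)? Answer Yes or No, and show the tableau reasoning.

1. d : (C ⊓ A)?  L(d) = {∀s.∀r.C} ∪ {(¬C ⊔ ¬A)}
   apply at d: ∀s.∀r.C⊑C
   open: L(d) ⊇ {B, C, ¬A, ∀s.∀r.C} — d ∉ (C ⊓ A) possible
2. Hence d : (C ⊓ A): not entailed.

No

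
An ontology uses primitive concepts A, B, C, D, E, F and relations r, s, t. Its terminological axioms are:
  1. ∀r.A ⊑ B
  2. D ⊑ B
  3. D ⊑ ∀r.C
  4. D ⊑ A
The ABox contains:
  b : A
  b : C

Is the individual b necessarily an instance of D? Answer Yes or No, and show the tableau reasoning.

No

1. b : D?  L(b) = {A, C} ∪ {¬D}
   open: L(b) ⊇ {A, C, ¬D, ∃r.¬A} (+ ∃-successors) — b ∉ D possible
2. Hence b : D: not entailed.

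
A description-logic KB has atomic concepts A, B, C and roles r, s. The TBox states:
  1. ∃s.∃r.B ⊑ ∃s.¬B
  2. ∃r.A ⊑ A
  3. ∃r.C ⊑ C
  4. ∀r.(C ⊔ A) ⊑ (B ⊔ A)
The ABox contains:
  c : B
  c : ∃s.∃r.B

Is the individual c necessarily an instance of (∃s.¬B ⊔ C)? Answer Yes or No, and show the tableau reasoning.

Yes

1. c : (∃s.¬B ⊔ C)?  L(c) = {B, ∃s.∃r.B} ∪ {(∀s.B ⊓ ¬C)}
   clash {C, ¬C} at c — c ∈ (∃s.¬B ⊔ C)
2. Hence c : (∃s.¬B ⊔ C): entailed.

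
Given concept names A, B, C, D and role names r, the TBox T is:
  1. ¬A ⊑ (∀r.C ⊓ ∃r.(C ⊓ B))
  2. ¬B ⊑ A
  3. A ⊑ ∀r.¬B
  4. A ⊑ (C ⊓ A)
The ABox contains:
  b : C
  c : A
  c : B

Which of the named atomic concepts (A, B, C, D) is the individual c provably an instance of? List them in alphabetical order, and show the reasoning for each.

1. c : A?  L(c) = {A, B} ∪ {¬A}
   clash {A, ¬A} at c — c ∈ A
2. c : B?  L(c) = {A, B} ∪ {¬B}
   clash {B, ¬B} at c — c ∈ B
3. c : C?  L(c) = {A, B} ∪ {¬C}
   clash {C, ¬C} at c — c ∈ C
4. c : D?  L(c) = {A, B} ∪ {¬D}
   apply at c: A⊑∀r.¬B; A⊑(C ⊓ A)
   open: L(c) ⊇ {A, B, C, ¬D, ∀r.¬B} — c ∉ D possible
5. Entailed for c: {A, B, C}

{A, B, C}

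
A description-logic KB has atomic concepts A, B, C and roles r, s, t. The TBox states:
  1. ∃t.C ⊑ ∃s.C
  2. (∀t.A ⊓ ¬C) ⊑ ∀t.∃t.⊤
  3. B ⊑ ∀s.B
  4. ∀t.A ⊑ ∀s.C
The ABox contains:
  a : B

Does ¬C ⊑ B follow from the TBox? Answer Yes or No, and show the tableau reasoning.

1. ¬C ⊑ B  ⇔  (¬C ⊓ ¬B) unsat w.r.t. T
   open: L(x₀) ⊇ {¬B, ¬C, ∀t.¬C, ∃t.¬A} (+ ∃-successors)
2. Hence ¬C ⊑ B: not entailed.

No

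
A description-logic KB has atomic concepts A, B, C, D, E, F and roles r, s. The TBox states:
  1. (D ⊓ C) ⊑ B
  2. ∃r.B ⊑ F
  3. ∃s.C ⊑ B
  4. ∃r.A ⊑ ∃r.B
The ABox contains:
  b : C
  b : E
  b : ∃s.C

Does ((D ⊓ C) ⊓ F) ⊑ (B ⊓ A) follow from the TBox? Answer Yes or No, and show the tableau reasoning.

No

1. ((D ⊓ C) ⊓ F) ⊑ (B ⊓ A)  ⇔  (((D ⊓ C) ⊓ F) ⊓ (¬B ⊔ ¬A)) unsat w.r.t. T
   apply at x₀: (D ⊓ C)⊑B
   open: L(x₀) ⊇ {B, C, D, F, ¬A, …}
2. Hence ((D ⊓ C) ⊓ F) ⊑ (B ⊓ A): not entailed.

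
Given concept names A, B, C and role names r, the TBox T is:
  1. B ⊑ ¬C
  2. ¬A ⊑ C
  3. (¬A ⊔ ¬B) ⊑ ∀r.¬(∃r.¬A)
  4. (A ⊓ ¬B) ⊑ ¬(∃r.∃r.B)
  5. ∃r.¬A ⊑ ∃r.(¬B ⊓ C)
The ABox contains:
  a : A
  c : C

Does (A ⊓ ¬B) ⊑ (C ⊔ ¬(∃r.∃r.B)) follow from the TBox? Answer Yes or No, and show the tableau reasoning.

Yes

1. (A ⊓ ¬B) ⊑ (C ⊔ ¬(∃r.∃r.B))  ⇔  ((A ⊓ ¬B) ⊓ (¬C ⊓ ∃r.∃r.B)) unsat w.r.t. T
   all branches close; clash {C, ¬C} at an ∃-successor
2. Hence (A ⊓ ¬B) ⊑ (C ⊔ ¬(∃r.∃r.B)): entailed.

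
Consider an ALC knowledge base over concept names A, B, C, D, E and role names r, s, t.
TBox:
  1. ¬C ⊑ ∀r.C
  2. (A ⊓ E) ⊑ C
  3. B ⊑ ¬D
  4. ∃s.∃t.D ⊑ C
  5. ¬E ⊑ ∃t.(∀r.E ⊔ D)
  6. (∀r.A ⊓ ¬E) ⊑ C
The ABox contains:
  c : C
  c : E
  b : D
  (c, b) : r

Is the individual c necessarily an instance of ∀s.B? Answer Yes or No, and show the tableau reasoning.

1. c : ∀s.B?  L(c) = {C, E} ∪ {∃s.¬B}
   open: L(c) ⊇ {C, E, ¬B, ∃s.¬B} (+ ∃-successors) — c ∉ ∀s.B possible
2. Hence c : ∀s.B: not entailed.

No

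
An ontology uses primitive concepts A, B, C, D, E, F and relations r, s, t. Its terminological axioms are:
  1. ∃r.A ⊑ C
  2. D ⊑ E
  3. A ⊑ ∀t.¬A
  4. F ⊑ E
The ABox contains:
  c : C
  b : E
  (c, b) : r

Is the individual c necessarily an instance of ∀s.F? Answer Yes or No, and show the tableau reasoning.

No

1. c : ∀s.F?  L(c) = {C} ∪ {∃s.¬F}
   open: L(c) ⊇ {C, ¬A, ¬D, ¬F, ∃s.¬F} (+ ∃-successors) — c ∉ ∀s.F possible
2. Hence c : ∀s.F: not entailed.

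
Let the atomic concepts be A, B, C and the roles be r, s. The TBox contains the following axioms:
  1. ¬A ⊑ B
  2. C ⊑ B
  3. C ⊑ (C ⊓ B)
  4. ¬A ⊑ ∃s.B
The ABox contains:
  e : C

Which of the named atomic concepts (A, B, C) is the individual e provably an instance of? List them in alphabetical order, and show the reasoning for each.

1. e : A?  L(e) = {C} ∪ {¬A}
   apply at e: ¬A⊑B; C⊑B; C⊑(C ⊓ B)
   open: L(e) ⊇ {B, C, ¬A, ∃s.B} (+ ∃-successors) — e ∉ A possible
2. e : B?  L(e) = {C} ∪ {¬B}
   clash {B, ¬B} at e — e ∈ B
3. e : C?  L(e) = {C} ∪ {¬C}
   clash {C, ¬C} at e — e ∈ C
4. Entailed for e: {B, C}

{B, C}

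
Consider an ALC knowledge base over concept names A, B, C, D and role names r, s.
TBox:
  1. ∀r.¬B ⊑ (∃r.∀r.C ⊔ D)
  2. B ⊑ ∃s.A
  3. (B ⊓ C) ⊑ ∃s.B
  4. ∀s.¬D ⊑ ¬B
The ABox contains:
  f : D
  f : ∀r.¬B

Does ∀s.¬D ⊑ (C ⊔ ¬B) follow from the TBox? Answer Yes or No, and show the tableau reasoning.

Yes

1. ∀s.¬D ⊑ (C ⊔ ¬B)  ⇔  (∀s.¬D ⊓ (¬C ⊓ B)) unsat w.r.t. T
   all branches close; clash {B, ¬B} at x₀
2. Hence ∀s.¬D ⊑ (C ⊔ ¬B): entailed.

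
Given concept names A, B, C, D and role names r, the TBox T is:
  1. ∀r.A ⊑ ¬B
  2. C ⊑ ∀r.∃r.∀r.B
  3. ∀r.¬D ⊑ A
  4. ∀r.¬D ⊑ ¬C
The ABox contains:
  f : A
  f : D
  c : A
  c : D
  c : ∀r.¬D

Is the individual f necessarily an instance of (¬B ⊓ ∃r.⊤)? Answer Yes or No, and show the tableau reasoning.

No

1. f : (¬B ⊓ ∃r.⊤)?  L(f) = {A, D} ∪ {(B ⊔ ∀r.⊥)}
   open: L(f) ⊇ {A, B, D, ¬C, ∃r.D, …} (+ ∃-successors) — f ∉ (¬B ⊓ ∃r.⊤) possible
2. Hence f : (¬B ⊓ ∃r.⊤): not entailed.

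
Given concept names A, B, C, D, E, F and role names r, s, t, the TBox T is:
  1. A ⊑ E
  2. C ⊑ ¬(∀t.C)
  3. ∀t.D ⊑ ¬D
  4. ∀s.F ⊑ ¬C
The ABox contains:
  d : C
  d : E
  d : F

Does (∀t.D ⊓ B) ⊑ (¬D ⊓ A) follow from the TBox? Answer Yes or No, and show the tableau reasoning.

1. (∀t.D ⊓ B) ⊑ (¬D ⊓ A)  ⇔  ((∀t.D ⊓ B) ⊓ (D ⊔ ¬A)) unsat w.r.t. T
   apply at x₀: ∀t.D⊑¬D
   open: L(x₀) ⊇ {B, ¬A, ¬C, ¬D, ∀t.D}
2. Hence (∀t.D ⊓ B) ⊑ (¬D ⊓ A): not entailed.

No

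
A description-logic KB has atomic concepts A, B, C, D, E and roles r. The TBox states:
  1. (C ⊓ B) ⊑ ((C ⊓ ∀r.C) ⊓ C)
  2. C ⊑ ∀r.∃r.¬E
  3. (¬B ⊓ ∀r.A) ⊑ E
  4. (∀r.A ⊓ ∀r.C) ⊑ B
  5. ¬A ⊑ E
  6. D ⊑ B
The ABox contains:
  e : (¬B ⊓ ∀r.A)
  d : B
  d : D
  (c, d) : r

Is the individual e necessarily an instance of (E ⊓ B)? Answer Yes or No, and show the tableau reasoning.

No

1. e : (E ⊓ B)?  L(e) = {(¬B ⊓ ∀r.A)} ∪ {(¬E ⊔ ¬B)}
   apply at e: (¬B ⊓ ∀r.A)⊑E
   open: L(e) ⊇ {A, E, ¬B, ¬C, ¬D, …} (+ ∃-successors) — e ∉ (E ⊓ B) possible
2. Hence e : (E ⊓ B): not entailed.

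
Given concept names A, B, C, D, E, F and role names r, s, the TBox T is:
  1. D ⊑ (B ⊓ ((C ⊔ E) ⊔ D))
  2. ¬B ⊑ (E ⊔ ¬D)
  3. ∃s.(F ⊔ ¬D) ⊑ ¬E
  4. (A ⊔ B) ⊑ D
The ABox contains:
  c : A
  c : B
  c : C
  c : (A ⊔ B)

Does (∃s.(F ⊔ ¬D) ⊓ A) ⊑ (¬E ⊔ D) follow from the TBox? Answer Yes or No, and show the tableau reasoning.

1. (∃s.(F ⊔ ¬D) ⊓ A) ⊑ (¬E ⊔ D)  ⇔  ((∃s.(F ⊔ ¬D) ⊓ A) ⊓ (E ⊓ ¬D)) unsat w.r.t. T
   all branches close; clash {D, ¬D} at x₀
2. Hence (∃s.(F ⊔ ¬D) ⊓ A) ⊑ (¬E ⊔ D): entailed.

Yes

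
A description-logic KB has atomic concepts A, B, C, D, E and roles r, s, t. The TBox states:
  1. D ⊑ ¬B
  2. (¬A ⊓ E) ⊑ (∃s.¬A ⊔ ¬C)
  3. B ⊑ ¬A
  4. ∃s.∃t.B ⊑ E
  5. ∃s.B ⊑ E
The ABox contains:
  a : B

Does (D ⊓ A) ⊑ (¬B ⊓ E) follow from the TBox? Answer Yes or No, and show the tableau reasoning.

No

1. (D ⊓ A) ⊑ (¬B ⊓ E)  ⇔  ((D ⊓ A) ⊓ (B ⊔ ¬E)) unsat w.r.t. T
   apply at x₀: D⊑¬B
   open: L(x₀) ⊇ {A, D, ¬B, ¬E, ∀s.¬B, …}
2. Hence (D ⊓ A) ⊑ (¬B ⊓ E): not entailed.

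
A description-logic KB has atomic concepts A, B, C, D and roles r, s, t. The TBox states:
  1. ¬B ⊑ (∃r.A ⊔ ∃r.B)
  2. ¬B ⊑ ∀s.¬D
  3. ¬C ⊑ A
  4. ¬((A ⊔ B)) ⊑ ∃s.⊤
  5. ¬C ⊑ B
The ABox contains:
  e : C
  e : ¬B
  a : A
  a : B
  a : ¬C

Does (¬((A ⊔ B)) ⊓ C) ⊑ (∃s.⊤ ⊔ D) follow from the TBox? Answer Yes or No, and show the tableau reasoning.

1. (¬((A ⊔ B)) ⊓ C) ⊑ (∃s.⊤ ⊔ D)  ⇔  (((¬A ⊓ ¬B) ⊓ C) ⊓ (∀s.⊥ ⊓ ¬D)) unsat w.r.t. T
   all branches close; clash ⊥ at an ∃-successor
2. Hence (¬((A ⊔ B)) ⊓ C) ⊑ (∃s.⊤ ⊔ D): entailed.

Yes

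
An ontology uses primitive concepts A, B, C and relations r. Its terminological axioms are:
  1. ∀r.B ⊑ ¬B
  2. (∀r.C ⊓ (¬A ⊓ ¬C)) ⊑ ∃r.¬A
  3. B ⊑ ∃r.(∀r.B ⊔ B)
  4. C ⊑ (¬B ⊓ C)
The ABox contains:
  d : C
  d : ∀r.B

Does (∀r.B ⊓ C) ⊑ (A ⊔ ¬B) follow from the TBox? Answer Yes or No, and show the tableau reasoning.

1. (∀r.B ⊓ C) ⊑ (A ⊔ ¬B)  ⇔  ((∀r.B ⊓ C) ⊓ (¬A ⊓ B)) unsat w.r.t. T
   all branches close; clash {B, ¬B} at x₀
2. Hence (∀r.B ⊓ C) ⊑ (A ⊔ ¬B): entailed.

Yes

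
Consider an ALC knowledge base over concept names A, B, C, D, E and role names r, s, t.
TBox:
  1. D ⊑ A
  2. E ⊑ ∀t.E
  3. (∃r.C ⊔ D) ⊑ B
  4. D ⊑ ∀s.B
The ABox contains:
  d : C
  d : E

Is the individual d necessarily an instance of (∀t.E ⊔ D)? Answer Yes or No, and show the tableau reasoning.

Yes

1. d : (∀t.E ⊔ D)?  L(d) = {C, E} ∪ {(∃t.¬E ⊓ ¬D)}
   clash {E, ¬E} at an ∃-successor — d ∈ (∀t.E ⊔ D)
2. Hence d : (∀t.E ⊔ D): entailed.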